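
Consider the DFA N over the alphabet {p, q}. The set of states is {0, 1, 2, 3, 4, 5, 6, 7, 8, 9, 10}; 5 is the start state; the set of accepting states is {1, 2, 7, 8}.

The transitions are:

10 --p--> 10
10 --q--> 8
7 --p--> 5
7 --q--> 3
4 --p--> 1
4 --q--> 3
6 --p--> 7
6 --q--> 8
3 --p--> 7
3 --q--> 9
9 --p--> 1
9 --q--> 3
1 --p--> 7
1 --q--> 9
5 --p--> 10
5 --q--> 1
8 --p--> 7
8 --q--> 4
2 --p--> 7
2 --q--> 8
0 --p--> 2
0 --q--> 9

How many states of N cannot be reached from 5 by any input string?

BFS from 5 reaches {1, 3, 4, 5, 7, 8, 9, 10}; the 3 state(s) 0, 2, 6 are never visited.

3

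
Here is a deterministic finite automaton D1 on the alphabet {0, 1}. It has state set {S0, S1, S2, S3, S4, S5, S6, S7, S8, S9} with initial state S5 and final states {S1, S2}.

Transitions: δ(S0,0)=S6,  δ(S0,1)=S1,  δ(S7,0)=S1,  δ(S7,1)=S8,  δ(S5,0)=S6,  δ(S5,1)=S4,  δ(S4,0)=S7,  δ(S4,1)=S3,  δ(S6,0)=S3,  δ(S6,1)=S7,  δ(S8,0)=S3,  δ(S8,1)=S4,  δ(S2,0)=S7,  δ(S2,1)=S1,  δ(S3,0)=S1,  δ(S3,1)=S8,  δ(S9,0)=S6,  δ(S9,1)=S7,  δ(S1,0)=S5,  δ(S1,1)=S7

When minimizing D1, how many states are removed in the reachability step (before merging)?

3

Starting at S5 and following transitions, the reachable set is {S1, S3, S4, S5, S6, S7, S8}. That leaves S0, S2, S9 unreachable — 3 in total.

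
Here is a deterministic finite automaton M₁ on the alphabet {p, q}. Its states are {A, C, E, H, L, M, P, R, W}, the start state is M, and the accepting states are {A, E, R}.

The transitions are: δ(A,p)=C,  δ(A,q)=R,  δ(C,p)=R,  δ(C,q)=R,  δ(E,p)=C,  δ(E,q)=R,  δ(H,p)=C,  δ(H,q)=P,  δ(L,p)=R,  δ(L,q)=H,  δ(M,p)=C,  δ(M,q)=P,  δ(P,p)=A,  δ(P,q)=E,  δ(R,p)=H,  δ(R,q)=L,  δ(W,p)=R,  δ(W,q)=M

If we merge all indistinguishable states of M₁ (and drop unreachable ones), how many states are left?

Reachable states from the start: {A,C,E,H,L,M,P,R}. Unreachable: {W} — drop them.
Initial partition by acceptance: {A,E,R} | {C,H,L,M,P}.
Split {A,E,R} by δ(·,q) → {A,E} and {R}.
Split {C,H,L,M,P} by δ(·,p) → {H,M} and {C,L} and {P}.
On input q, block {C,L} splits into {C} and {L}.
The partition is now stable with 6 blocks: {A,E} | {H,M} | {R} | {C} | {P} | {L}.

6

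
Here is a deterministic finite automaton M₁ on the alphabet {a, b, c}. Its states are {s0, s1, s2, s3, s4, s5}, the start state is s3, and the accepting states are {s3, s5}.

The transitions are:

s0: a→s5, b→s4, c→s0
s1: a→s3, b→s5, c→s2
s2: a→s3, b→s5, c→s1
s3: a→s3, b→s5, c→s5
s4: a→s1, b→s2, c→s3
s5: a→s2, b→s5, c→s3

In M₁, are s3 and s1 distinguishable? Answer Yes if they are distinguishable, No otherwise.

Yes

States {s0,s4} cannot be reached from the start state, so discard them.
Start with accepting vs non-accepting: {s3,s5} | {s1,s2}.
On input a, block {s3,s5} splits into {s3} and {s5}.
Stable partition: {s3} | {s1,s2} | {s5} — 3 equivalence classes.
s3 and s1 end up in different blocks, so they are distinguishable. For instance, the string 'ε' is accepted from only s3.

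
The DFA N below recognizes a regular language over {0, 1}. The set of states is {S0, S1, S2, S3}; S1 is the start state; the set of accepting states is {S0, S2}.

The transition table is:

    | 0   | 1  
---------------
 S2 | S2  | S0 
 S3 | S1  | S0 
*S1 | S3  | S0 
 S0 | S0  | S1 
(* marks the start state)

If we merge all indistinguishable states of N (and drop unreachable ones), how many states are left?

States {S2} cannot be reached from the start state, so discard them.
Start with accepting vs non-accepting: {S0} | {S1,S3}.
Stable partition: {S0} | {S1,S3} — 2 equivalence classes.

2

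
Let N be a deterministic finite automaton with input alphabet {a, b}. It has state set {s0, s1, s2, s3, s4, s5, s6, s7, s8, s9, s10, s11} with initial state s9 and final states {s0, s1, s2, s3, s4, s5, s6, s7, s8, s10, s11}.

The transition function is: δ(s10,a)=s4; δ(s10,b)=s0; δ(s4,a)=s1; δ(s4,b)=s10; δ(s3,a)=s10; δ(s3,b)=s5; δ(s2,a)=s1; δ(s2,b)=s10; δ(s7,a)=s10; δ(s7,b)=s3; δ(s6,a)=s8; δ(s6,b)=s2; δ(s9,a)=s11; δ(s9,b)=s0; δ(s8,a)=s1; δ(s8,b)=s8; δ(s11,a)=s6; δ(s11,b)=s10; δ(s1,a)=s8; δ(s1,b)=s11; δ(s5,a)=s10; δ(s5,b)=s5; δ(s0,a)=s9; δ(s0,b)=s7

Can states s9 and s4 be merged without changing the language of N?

No

All states are reachable from the start state.
Initial partition by acceptance: {s0,s1,s2,s3,s4,s5,s6,s7,s8,s10,s11} | {s9}.
Refine {s0,s1,s2,s3,s4,s5,s6,s7,s8,s10,s11} on symbol a: members go to different blocks, giving {s1,s2,s3,s4,s5,s6,s7,s8,s10,s11} and {s0}.
On input b, block {s1,s2,s3,s4,s5,s6,s7,s8,s10,s11} splits into {s1,s2,s3,s4,s5,s6,s7,s8,s11} and {s10}.
Split {s1,s2,s3,s4,s5,s6,s7,s8,s11} by δ(·,a) → {s1,s2,s4,s6,s8,s11} and {s3,s5,s7}.
On input b, block {s1,s2,s4,s6,s8,s11} splits into {s1,s6,s8} and {s2,s4,s11}.
On input b, block {s1,s6,s8} splits into {s1,s6} and {s8}.
The partition is now stable with 7 blocks: {s1,s6} | {s9} | {s0} | {s10} | {s3,s5,s7} | {s2,s4,s11} | {s8}.
s9 and s4 end up in different blocks, so they are distinguishable. For instance, the string 'ε' is accepted from only s4.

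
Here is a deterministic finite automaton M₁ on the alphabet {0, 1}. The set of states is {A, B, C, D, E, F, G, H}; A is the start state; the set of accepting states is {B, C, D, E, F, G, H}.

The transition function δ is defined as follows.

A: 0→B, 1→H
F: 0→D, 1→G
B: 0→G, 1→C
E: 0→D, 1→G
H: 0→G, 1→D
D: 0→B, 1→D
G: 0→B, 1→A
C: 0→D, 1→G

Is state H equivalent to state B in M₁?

No

First remove the unreachable states {E,F}; 6 states remain.
Initial partition by acceptance: {B,C,D,G,H} | {A}.
On input 1, block {B,C,D,G,H} splits into {B,C,D,H} and {G}.
Refine {B,C,D,H} on symbol 0: members go to different blocks, giving {B,H} and {C,D}.
Split {C,D} by δ(·,0) → {C} and {D}.
On input 1, block {B,H} splits into {B} and {H}.
The partition is now stable with 6 blocks: {B} | {A} | {G} | {C} | {D} | {H}.
H and B end up in different blocks, so they are distinguishable. For instance, the string '111' is accepted from only H.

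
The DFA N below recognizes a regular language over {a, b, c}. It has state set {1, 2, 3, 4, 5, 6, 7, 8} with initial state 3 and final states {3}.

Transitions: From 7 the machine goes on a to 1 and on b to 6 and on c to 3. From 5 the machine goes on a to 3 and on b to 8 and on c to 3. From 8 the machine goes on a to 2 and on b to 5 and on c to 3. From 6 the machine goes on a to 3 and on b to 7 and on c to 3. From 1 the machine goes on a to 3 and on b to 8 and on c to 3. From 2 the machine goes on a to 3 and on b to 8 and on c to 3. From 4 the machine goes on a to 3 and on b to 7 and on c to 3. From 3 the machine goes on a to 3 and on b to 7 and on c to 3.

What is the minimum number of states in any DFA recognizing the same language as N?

First remove the unreachable states {4}; 7 states remain.
Start with accepting vs non-accepting: {3} | {1,2,5,6,7,8}.
Refine {1,2,5,6,7,8} on symbol a: members go to different blocks, giving {1,2,5,6} and {7,8}.
Stable partition: {3} | {1,2,5,6} | {7,8} — 3 equivalence classes.

3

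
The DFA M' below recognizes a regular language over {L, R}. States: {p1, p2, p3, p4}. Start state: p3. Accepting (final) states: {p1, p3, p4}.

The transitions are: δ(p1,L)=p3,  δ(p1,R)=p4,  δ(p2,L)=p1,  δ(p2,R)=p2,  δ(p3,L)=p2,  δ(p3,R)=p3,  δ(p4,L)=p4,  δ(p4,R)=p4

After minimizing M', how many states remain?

Initial partition by acceptance: {p1,p3,p4} | {p2}.
Split {p1,p3,p4} by δ(·,L) → {p1,p4} and {p3}.
Refine {p1,p4} on symbol L: members go to different blocks, giving {p1} and {p4}.
Stable partition: {p1} | {p2} | {p3} | {p4} — 4 equivalence classes.

4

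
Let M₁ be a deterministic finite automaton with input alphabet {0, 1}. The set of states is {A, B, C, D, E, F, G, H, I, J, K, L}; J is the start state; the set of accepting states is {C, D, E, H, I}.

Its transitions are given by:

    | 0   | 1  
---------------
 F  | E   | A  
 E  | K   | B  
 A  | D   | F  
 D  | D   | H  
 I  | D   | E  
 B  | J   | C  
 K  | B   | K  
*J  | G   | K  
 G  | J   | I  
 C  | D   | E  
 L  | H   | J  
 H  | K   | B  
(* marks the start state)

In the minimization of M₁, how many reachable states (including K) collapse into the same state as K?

2

First remove the unreachable states {A,F,L}; 9 states remain.
Initial partition by acceptance: {C,D,E,H,I} | {B,G,J,K}.
Refine {C,D,E,H,I} on symbol 0: members go to different blocks, giving {C,D,I} and {E,H}.
Refine {B,G,J,K} on symbol 1: members go to different blocks, giving {B,G} and {J,K}.
Stable partition: {C,D,I} | {B,G} | {E,H} | {J,K} — 4 equivalence classes.
The equivalence class containing K is {J,K}, of size 2.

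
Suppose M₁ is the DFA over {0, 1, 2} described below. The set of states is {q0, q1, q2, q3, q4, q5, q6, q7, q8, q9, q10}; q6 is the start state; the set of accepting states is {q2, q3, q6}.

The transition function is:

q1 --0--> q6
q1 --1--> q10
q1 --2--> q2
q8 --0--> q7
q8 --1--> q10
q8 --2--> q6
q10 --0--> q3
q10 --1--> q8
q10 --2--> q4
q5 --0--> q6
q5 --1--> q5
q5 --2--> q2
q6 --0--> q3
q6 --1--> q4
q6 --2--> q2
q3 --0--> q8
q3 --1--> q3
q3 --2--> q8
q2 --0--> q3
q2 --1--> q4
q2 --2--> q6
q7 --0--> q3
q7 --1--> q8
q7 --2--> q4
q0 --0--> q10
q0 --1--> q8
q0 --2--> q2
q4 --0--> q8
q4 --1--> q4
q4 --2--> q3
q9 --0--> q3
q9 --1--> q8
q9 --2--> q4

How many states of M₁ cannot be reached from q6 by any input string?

BFS from q6 reaches {q2, q3, q4, q6, q7, q8, q10}; the 4 state(s) q0, q1, q5, q9 are never visited.

4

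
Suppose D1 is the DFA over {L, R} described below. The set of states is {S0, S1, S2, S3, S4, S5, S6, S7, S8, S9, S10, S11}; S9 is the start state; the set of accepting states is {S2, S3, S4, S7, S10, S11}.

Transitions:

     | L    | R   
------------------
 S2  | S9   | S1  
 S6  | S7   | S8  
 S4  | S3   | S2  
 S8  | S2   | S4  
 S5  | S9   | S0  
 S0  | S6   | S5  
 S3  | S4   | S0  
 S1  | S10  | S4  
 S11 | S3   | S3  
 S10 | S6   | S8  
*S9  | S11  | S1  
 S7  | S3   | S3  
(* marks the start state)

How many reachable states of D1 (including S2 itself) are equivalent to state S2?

2

Every state is reachable, so we keep all 12.
P0 = {S2,S3,S4,S7,S10,S11} | {S0,S1,S5,S6,S8,S9}.
Refine {S2,S3,S4,S7,S10,S11} on symbol L: members go to different blocks, giving {S3,S4,S7,S11} and {S2,S10}.
Split {S3,S4,S7,S11} by δ(·,R) → {S7,S11} and {S3} and {S4}.
On input L, block {S0,S1,S5,S6,S8,S9} splits into {S0,S5} and {S1,S8} and {S6,S9}.
The partition is now stable with 7 blocks: {S7,S11} | {S0,S5} | {S2,S10} | {S3} | {S4} | {S1,S8} | {S6,S9}.
The equivalence class containing S2 is {S2,S10}, of size 2.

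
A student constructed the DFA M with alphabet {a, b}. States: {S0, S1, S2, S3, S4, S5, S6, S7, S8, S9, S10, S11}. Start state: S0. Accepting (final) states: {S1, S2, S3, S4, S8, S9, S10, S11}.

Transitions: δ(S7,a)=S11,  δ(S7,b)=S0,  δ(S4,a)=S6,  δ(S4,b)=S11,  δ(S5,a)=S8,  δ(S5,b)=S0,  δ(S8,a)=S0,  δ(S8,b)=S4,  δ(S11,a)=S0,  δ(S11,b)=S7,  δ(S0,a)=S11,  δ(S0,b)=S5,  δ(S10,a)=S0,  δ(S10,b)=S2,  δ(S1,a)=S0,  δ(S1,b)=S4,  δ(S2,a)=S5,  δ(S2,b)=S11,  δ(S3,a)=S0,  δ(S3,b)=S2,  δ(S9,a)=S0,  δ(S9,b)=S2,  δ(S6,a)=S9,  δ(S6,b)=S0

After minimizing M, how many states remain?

6

First remove the unreachable states {S1,S3,S10}; 9 states remain.
Start with accepting vs non-accepting: {S2,S4,S8,S9,S11} | {S0,S5,S6,S7}.
Split {S2,S4,S8,S9,S11} by δ(·,b) → {S2,S4,S8,S9} and {S11}.
Refine {S2,S4,S8,S9} on symbol b: members go to different blocks, giving {S2,S4} and {S8,S9}.
Refine {S0,S5,S6,S7} on symbol a: members go to different blocks, giving {S0,S7} and {S5,S6}.
Refine {S0,S7} on symbol b: members go to different blocks, giving {S0} and {S7}.
Stable partition: {S2,S4} | {S0} | {S11} | {S8,S9} | {S5,S6} | {S7} — 6 equivalence classes.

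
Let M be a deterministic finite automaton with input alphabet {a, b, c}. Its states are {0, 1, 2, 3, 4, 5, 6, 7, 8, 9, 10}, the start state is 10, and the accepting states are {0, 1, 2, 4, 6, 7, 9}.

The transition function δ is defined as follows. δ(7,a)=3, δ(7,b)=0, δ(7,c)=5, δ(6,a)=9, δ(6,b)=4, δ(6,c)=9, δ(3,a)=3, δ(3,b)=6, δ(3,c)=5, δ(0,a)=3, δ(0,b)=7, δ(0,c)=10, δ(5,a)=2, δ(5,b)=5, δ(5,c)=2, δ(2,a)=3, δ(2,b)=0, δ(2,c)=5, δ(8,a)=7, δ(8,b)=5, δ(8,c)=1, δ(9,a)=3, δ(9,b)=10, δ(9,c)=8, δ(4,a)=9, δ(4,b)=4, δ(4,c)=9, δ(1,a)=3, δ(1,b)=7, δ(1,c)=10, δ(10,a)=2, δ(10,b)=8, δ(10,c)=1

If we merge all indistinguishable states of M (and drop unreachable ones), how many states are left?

5

Start with accepting vs non-accepting: {0,1,2,4,6,7,9} | {3,5,8,10}.
Refine {0,1,2,4,6,7,9} on symbol a: members go to different blocks, giving {0,1,2,7,9} and {4,6}.
On input b, block {0,1,2,7,9} splits into {0,1,2,7} and {9}.
Split {3,5,8,10} by δ(·,a) → {5,8,10} and {3}.
The partition is now stable with 5 blocks: {0,1,2,7} | {5,8,10} | {4,6} | {9} | {3}.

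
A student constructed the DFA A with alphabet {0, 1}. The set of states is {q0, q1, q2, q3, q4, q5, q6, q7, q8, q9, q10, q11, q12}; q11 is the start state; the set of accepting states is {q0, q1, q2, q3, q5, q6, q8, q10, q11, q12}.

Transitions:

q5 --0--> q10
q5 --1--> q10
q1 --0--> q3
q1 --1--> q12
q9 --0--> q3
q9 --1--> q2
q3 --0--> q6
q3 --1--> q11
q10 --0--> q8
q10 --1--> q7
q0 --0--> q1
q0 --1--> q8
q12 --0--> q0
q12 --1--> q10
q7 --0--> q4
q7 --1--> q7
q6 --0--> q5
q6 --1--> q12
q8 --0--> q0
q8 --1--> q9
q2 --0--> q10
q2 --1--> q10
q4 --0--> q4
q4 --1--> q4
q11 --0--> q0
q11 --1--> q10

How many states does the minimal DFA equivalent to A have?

10

All states are reachable from the start state.
Initial partition by acceptance: {q0,q1,q2,q3,q5,q6,q8,q10,q11,q12} | {q4,q7,q9}.
Refine {q0,q1,q2,q3,q5,q6,q8,q10,q11,q12} on symbol 1: members go to different blocks, giving {q0,q1,q2,q3,q5,q6,q11,q12} and {q8,q10}.
Refine {q0,q1,q2,q3,q5,q6,q11,q12} on symbol 0: members go to different blocks, giving {q0,q1,q3,q6,q11,q12} and {q2,q5}.
On input 0, block {q0,q1,q3,q6,q11,q12} splits into {q0,q1,q3,q11,q12} and {q6}.
Split {q0,q1,q3,q11,q12} by δ(·,0) → {q0,q1,q11,q12} and {q3}.
On input 0, block {q0,q1,q11,q12} splits into {q0,q11,q12} and {q1}.
Refine {q0,q11,q12} on symbol 0: members go to different blocks, giving {q11,q12} and {q0}.
Refine {q4,q7,q9} on symbol 0: members go to different blocks, giving {q4,q7} and {q9}.
On input 0, block {q8,q10} splits into {q8} and {q10}.
The partition is now stable with 10 blocks: {q11,q12} | {q4,q7} | {q8} | {q2,q5} | {q6} | {q3} | {q1} | {q0} | {q9} | {q10}.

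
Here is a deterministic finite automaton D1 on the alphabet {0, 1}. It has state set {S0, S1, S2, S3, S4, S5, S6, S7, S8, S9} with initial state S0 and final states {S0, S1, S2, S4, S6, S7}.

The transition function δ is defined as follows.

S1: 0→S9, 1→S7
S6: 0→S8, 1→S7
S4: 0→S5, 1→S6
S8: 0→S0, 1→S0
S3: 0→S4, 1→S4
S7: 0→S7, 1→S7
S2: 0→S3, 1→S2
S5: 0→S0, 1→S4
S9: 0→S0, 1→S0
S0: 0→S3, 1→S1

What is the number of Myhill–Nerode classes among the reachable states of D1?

4

Reachable states from the start: {S0,S1,S3,S4,S5,S6,S7,S8,S9}. Unreachable: {S2} — drop them.
Initial partition by acceptance: {S0,S1,S4,S6,S7} | {S3,S5,S8,S9}.
Refine {S0,S1,S4,S6,S7} on symbol 0: members go to different blocks, giving {S0,S1,S4,S6} and {S7}.
Split {S0,S1,S4,S6} by δ(·,1) → {S0,S4} and {S1,S6}.
The partition is now stable with 4 blocks: {S0,S4} | {S3,S5,S8,S9} | {S7} | {S1,S6}.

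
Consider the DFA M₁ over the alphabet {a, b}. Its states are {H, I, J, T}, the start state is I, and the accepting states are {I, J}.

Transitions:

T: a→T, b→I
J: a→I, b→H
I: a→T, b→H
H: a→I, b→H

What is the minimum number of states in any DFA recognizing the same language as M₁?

3

First remove the unreachable states {J}; 3 states remain.
Start with accepting vs non-accepting: {I} | {H,T}.
Refine {H,T} on symbol a: members go to different blocks, giving {T} and {H}.
No further refinement is possible. Final partition (3 blocks): {I} | {T} | {H}.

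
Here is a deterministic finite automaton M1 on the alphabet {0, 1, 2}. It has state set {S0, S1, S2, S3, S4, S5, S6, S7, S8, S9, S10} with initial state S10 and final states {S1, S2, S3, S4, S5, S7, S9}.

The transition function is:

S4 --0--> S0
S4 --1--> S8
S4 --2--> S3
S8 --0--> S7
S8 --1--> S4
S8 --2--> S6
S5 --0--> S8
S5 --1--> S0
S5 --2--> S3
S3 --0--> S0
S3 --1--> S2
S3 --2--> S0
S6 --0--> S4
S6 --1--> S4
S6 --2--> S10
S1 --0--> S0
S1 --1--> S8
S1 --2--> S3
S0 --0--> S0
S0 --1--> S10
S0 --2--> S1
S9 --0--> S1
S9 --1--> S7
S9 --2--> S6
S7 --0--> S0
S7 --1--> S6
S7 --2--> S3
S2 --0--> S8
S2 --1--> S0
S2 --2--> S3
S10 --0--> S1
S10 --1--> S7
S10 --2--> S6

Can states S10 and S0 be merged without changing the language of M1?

States {S5,S9} cannot be reached from the start state, so discard them.
Start with accepting vs non-accepting: {S1,S2,S3,S4,S7} | {S0,S6,S8,S10}.
Split {S1,S2,S3,S4,S7} by δ(·,1) → {S1,S2,S4,S7} and {S3}.
Refine {S0,S6,S8,S10} on symbol 0: members go to different blocks, giving {S6,S8,S10} and {S0}.
Refine {S1,S2,S4,S7} on symbol 0: members go to different blocks, giving {S1,S4,S7} and {S2}.
Stable partition: {S1,S4,S7} | {S6,S8,S10} | {S3} | {S0} | {S2} — 5 equivalence classes.
S10 and S0 end up in different blocks, so they are distinguishable. For instance, the string '0' is accepted from only S10.

No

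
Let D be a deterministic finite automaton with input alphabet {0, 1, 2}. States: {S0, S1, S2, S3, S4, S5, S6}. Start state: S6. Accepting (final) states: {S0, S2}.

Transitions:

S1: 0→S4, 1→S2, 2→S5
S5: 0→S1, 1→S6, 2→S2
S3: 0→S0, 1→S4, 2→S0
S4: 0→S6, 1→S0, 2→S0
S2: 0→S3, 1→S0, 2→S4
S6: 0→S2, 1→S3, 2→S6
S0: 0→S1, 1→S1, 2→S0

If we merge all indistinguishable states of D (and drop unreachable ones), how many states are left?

Every state is reachable, so we keep all 7.
Initial partition by acceptance: {S0,S2} | {S1,S3,S4,S5,S6}.
Split {S0,S2} by δ(·,1) → {S0} and {S2}.
Refine {S1,S3,S4,S5,S6} on symbol 0: members go to different blocks, giving {S1,S4,S5} and {S3} and {S6}.
On input 0, block {S1,S4,S5} splits into {S1,S5} and {S4}.
Split {S1,S5} by δ(·,0) → {S1} and {S5}.
Stable partition: {S0} | {S1} | {S2} | {S3} | {S6} | {S4} | {S5} — 7 equivalence classes.

7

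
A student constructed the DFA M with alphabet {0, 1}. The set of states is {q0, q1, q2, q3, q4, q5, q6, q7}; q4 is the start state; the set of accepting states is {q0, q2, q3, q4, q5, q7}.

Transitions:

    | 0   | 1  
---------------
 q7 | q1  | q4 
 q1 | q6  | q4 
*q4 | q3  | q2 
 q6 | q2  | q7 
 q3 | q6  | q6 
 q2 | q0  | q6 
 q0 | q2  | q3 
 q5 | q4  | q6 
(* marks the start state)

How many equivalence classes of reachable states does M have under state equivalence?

7

States {q5} cannot be reached from the start state, so discard them.
Initial partition by acceptance: {q0,q2,q3,q4,q7} | {q1,q6}.
Split {q0,q2,q3,q4,q7} by δ(·,0) → {q0,q2,q4} and {q3,q7}.
Refine {q0,q2,q4} on symbol 0: members go to different blocks, giving {q0,q2} and {q4}.
On input 1, block {q0,q2} splits into {q0} and {q2}.
Refine {q1,q6} on symbol 0: members go to different blocks, giving {q1} and {q6}.
Split {q3,q7} by δ(·,0) → {q3} and {q7}.
The partition is now stable with 7 blocks: {q0} | {q1} | {q3} | {q4} | {q2} | {q6} | {q7}.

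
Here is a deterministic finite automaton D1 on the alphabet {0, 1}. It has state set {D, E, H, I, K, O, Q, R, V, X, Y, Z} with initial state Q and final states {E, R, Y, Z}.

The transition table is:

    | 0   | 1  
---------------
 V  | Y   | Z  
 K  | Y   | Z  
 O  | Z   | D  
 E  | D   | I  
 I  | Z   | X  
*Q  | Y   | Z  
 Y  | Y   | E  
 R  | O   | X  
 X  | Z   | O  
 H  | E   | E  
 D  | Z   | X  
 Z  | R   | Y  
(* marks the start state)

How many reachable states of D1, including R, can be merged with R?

Reachable states from the start: {D,E,I,O,Q,R,X,Y,Z}. Unreachable: {H,K,V} — drop them.
Initial partition by acceptance: {E,R,Y,Z} | {D,I,O,Q,X}.
Split {E,R,Y,Z} by δ(·,0) → {Y,Z} and {E,R}.
Split {Y,Z} by δ(·,0) → {Y} and {Z}.
Refine {D,I,O,Q,X} on symbol 0: members go to different blocks, giving {D,I,O,X} and {Q}.
No further refinement is possible. Final partition (5 blocks): {Y} | {D,I,O,X} | {E,R} | {Z} | {Q}.
State R belongs to the block {E,R}, which has 2 states.

2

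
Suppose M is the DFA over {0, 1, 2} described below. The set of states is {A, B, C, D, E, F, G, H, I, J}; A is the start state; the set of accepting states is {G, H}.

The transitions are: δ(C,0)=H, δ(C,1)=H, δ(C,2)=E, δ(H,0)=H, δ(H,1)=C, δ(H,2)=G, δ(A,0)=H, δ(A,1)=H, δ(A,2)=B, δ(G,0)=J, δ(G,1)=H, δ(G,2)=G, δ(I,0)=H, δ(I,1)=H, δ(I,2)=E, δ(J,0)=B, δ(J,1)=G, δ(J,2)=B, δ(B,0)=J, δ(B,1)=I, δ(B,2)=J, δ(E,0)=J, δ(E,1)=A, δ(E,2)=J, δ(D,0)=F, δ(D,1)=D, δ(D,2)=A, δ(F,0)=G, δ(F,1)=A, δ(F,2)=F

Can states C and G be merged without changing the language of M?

States {D,F} cannot be reached from the start state, so discard them.
P0 = {G,H} | {A,B,C,E,I,J}.
Refine {G,H} on symbol 0: members go to different blocks, giving {G} and {H}.
Split {A,B,C,E,I,J} by δ(·,0) → {A,C,I} and {B,E,J}.
Split {B,E,J} by δ(·,1) → {B,E} and {J}.
Stable partition: {G} | {A,C,I} | {H} | {B,E} | {J} — 5 equivalence classes.
C and G end up in different blocks, so they are distinguishable. For instance, the string 'ε' is accepted from only G.

No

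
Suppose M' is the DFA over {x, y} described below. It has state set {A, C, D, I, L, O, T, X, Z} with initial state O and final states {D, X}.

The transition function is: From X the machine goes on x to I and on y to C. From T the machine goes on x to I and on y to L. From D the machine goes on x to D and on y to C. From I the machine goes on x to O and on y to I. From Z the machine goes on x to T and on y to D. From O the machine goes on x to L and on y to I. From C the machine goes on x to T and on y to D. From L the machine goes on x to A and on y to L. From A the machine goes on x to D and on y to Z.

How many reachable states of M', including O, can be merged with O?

States {X} cannot be reached from the start state, so discard them.
Initial partition by acceptance: {D} | {A,C,I,L,O,T,Z}.
Refine {A,C,I,L,O,T,Z} on symbol x: members go to different blocks, giving {C,I,L,O,T,Z} and {A}.
On input x, block {C,I,L,O,T,Z} splits into {C,I,O,T,Z} and {L}.
On input x, block {C,I,O,T,Z} splits into {C,I,T,Z} and {O}.
On input x, block {C,I,T,Z} splits into {C,T,Z} and {I}.
On input x, block {C,T,Z} splits into {C,Z} and {T}.
Stable partition: {D} | {C,Z} | {A} | {L} | {O} | {I} | {T} — 7 equivalence classes.
State O belongs to the block {O}, which has 1 states.

1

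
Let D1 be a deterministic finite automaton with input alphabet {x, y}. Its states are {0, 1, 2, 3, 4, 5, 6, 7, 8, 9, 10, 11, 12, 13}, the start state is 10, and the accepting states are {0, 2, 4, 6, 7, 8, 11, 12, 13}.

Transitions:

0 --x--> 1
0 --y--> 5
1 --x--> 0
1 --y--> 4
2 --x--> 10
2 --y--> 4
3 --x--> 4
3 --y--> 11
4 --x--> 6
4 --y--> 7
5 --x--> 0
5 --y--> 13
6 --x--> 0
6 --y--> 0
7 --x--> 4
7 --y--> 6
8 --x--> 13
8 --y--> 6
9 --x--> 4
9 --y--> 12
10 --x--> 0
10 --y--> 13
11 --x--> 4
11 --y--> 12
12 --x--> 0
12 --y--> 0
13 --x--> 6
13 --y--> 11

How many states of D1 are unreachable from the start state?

4

BFS from 10 reaches {0, 1, 4, 5, 6, 7, 10, 11, 12, 13}; the 4 state(s) 2, 3, 8, 9 are never visited.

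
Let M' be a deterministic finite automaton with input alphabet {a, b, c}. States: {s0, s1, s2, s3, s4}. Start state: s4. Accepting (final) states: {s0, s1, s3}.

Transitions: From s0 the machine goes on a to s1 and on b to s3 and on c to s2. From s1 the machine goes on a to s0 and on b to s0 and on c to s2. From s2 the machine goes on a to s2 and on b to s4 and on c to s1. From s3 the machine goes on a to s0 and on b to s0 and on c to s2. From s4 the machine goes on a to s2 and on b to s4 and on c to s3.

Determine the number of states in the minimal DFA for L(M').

2

P0 = {s0,s1,s3} | {s2,s4}.
Stable partition: {s0,s1,s3} | {s2,s4} — 2 equivalence classes.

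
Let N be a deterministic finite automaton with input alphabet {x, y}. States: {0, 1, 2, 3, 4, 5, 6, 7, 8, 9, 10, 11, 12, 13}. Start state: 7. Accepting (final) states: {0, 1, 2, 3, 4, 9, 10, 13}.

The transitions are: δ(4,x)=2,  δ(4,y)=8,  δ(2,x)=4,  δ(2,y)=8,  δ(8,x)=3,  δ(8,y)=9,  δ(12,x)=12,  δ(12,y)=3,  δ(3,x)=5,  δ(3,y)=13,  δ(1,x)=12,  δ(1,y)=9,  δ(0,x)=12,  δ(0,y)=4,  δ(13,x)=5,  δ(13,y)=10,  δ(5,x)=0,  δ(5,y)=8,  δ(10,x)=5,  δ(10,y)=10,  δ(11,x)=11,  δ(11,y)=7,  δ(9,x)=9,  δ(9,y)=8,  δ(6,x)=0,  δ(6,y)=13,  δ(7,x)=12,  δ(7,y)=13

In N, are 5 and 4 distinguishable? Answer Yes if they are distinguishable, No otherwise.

States {1,6,11} cannot be reached from the start state, so discard them.
Start with accepting vs non-accepting: {0,2,3,4,9,10,13} | {5,7,8,12}.
On input x, block {0,2,3,4,9,10,13} splits into {0,3,10,13} and {2,4,9}.
Refine {0,3,10,13} on symbol y: members go to different blocks, giving {3,10,13} and {0}.
On input x, block {5,7,8,12} splits into {7,12} and {5} and {8}.
The partition is now stable with 6 blocks: {3,10,13} | {7,12} | {2,4,9} | {0} | {5} | {8}.
5 and 4 end up in different blocks, so they are distinguishable. For instance, the string 'ε' is accepted from only 4.

Yes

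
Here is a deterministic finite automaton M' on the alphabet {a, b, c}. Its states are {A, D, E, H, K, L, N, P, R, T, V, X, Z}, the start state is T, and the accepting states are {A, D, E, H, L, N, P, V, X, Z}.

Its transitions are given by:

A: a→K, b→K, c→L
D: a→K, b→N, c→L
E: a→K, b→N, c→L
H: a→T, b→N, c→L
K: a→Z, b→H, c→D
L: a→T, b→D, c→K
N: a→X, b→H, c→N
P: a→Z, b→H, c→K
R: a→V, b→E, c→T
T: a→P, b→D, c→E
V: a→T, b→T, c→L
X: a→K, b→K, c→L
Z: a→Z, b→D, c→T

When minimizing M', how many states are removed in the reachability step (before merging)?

3

Starting at T and following transitions, the reachable set is {D, E, H, K, L, N, P, T, X, Z}. That leaves A, R, V unreachable — 3 in total.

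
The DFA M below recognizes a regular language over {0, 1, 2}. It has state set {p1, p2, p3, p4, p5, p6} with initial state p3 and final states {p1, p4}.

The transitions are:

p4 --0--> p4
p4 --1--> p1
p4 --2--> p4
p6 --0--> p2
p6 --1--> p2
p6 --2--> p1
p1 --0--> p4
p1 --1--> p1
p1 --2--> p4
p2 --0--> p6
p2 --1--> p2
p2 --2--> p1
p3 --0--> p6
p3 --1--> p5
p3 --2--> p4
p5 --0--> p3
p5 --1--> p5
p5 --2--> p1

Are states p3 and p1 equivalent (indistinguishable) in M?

All states are reachable from the start state.
Start with accepting vs non-accepting: {p1,p4} | {p2,p3,p5,p6}.
The partition is now stable with 2 blocks: {p1,p4} | {p2,p3,p5,p6}.
p3 and p1 end up in different blocks, so they are distinguishable. For instance, the string 'ε' is accepted from only p1.

No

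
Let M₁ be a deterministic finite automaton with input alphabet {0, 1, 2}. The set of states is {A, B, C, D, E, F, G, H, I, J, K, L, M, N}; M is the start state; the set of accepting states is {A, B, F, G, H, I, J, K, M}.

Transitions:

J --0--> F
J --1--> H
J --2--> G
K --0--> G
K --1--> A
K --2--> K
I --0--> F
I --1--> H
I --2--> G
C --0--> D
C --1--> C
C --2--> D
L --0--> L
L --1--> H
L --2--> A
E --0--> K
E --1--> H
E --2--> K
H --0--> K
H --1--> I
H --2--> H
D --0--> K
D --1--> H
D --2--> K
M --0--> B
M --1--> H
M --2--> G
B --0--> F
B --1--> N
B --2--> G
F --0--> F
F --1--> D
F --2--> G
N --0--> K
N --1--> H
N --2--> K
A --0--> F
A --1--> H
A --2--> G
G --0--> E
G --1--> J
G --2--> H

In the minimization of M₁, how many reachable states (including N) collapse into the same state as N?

3

First remove the unreachable states {C,L}; 12 states remain.
P0 = {A,B,F,G,H,I,J,K,M} | {D,E,N}.
Split {A,B,F,G,H,I,J,K,M} by δ(·,0) → {A,B,F,H,I,J,K,M} and {G}.
Split {A,B,F,H,I,J,K,M} by δ(·,0) → {A,B,F,H,I,J,M} and {K}.
Refine {A,B,F,H,I,J,M} on symbol 0: members go to different blocks, giving {A,B,F,I,J,M} and {H}.
Refine {A,B,F,I,J,M} on symbol 1: members go to different blocks, giving {A,I,J,M} and {B,F}.
Stable partition: {A,I,J,M} | {D,E,N} | {G} | {K} | {H} | {B,F} — 6 equivalence classes.
The equivalence class containing N is {D,E,N}, of size 3.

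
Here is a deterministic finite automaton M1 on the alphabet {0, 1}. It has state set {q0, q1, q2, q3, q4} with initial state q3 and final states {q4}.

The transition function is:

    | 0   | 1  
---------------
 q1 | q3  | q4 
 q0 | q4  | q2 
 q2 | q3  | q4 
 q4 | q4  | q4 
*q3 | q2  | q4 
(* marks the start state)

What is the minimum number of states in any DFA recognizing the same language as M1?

2

States {q0,q1} cannot be reached from the start state, so discard them.
Start with accepting vs non-accepting: {q4} | {q2,q3}.
No further refinement is possible. Final partition (2 blocks): {q4} | {q2,q3}.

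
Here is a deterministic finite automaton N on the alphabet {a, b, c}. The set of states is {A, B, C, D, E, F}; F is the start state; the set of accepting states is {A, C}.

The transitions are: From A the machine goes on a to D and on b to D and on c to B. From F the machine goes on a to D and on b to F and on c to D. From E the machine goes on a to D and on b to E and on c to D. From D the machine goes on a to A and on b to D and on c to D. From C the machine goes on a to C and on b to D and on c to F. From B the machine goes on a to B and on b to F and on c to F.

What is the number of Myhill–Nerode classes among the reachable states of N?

First remove the unreachable states {C,E}; 4 states remain.
Start with accepting vs non-accepting: {A} | {B,D,F}.
On input a, block {B,D,F} splits into {B,F} and {D}.
On input a, block {B,F} splits into {B} and {F}.
The partition is now stable with 4 blocks: {A} | {B} | {D} | {F}.

4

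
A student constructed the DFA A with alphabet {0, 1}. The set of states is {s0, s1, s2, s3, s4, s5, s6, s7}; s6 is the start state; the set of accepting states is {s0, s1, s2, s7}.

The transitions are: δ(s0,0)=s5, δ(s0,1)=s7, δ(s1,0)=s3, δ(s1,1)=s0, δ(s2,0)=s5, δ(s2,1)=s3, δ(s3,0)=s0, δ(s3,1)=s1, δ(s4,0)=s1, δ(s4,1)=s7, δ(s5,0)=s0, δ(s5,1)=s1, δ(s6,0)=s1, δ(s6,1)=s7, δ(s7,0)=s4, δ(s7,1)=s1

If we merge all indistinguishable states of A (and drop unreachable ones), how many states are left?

First remove the unreachable states {s2}; 7 states remain.
Initial partition by acceptance: {s0,s1,s7} | {s3,s4,s5,s6}.
Stable partition: {s0,s1,s7} | {s3,s4,s5,s6} — 2 equivalence classes.

2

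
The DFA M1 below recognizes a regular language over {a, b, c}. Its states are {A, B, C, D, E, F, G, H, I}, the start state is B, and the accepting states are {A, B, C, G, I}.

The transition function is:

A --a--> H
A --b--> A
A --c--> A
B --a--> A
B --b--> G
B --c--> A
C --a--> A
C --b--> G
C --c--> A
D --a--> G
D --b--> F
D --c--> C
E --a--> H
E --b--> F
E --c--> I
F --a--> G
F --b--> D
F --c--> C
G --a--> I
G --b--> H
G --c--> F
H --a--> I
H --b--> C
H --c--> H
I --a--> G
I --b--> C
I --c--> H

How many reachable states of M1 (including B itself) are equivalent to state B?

2

First remove the unreachable states {E}; 8 states remain.
Initial partition by acceptance: {A,B,C,G,I} | {D,F,H}.
On input a, block {A,B,C,G,I} splits into {B,C,G,I} and {A}.
Split {B,C,G,I} by δ(·,a) → {B,C} and {G,I}.
On input b, block {D,F,H} splits into {D,F} and {H}.
Split {G,I} by δ(·,b) → {G} and {I}.
Stable partition: {B,C} | {D,F} | {A} | {G} | {H} | {I} — 6 equivalence classes.
The equivalence class containing B is {B,C}, of size 2.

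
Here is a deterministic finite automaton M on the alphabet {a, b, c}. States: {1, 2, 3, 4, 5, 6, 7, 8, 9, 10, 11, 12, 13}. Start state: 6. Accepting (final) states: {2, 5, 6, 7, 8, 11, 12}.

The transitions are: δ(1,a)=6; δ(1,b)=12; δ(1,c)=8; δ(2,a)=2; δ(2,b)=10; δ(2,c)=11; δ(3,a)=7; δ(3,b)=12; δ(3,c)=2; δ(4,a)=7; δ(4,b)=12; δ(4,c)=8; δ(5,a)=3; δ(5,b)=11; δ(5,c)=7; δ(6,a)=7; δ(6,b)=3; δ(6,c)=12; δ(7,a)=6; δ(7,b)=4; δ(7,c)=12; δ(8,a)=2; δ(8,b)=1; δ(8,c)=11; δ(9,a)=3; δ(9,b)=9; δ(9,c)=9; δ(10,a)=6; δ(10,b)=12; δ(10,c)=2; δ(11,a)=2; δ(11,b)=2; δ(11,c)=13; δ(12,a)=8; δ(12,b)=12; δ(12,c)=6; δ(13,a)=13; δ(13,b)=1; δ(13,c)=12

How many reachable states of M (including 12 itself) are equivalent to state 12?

1

Reachable states from the start: {1,2,3,4,6,7,8,10,11,12,13}. Unreachable: {5,9} — drop them.
Start with accepting vs non-accepting: {2,6,7,8,11,12} | {1,3,4,10,13}.
On input b, block {2,6,7,8,11,12} splits into {2,6,7,8} and {11,12}.
Split {1,3,4,10,13} by δ(·,a) → {1,3,4,10} and {13}.
Split {11,12} by δ(·,b) → {11} and {12}.
Split {2,6,7,8} by δ(·,c) → {2,8} and {6,7}.
No further refinement is possible. Final partition (6 blocks): {2,8} | {1,3,4,10} | {11} | {13} | {12} | {6,7}.
The equivalence class containing 12 is {12}, of size 1.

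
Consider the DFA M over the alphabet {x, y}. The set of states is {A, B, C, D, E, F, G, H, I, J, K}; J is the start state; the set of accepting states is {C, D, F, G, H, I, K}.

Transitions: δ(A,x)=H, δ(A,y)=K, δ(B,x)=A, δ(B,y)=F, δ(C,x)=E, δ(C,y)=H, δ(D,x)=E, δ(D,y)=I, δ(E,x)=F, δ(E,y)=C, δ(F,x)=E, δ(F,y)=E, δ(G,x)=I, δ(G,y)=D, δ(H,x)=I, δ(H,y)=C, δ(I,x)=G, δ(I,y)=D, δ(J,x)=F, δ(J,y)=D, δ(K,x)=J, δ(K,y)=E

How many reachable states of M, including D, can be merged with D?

2

States {A,B,K} cannot be reached from the start state, so discard them.
Initial partition by acceptance: {C,D,F,G,H,I} | {E,J}.
Split {C,D,F,G,H,I} by δ(·,x) → {C,D,F} and {G,H,I}.
Refine {C,D,F} on symbol y: members go to different blocks, giving {C,D} and {F}.
No further refinement is possible. Final partition (4 blocks): {C,D} | {E,J} | {G,H,I} | {F}.
The equivalence class containing D is {C,D}, of size 2.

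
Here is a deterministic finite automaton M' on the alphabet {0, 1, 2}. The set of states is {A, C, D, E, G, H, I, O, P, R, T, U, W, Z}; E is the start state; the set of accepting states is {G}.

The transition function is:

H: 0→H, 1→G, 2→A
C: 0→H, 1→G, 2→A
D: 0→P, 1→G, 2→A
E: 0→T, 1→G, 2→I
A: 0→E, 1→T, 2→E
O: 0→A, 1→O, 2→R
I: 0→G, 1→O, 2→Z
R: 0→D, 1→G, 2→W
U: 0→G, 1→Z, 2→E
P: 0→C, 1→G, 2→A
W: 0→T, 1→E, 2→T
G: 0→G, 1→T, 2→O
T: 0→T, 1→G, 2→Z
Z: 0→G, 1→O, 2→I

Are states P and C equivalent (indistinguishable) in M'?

Yes

Reachable states from the start: {A,C,D,E,G,H,I,O,P,R,T,W,Z}. Unreachable: {U} — drop them.
Initial partition by acceptance: {G} | {A,C,D,E,H,I,O,P,R,T,W,Z}.
Split {A,C,D,E,H,I,O,P,R,T,W,Z} by δ(·,0) → {A,C,D,E,H,O,P,R,T,W} and {I,Z}.
Refine {A,C,D,E,H,O,P,R,T,W} on symbol 1: members go to different blocks, giving {C,D,E,H,P,R,T} and {A,O,W}.
Split {C,D,E,H,P,R,T} by δ(·,2) → {C,D,H,P,R} and {E,T}.
Refine {A,O,W} on symbol 0: members go to different blocks, giving {A,W} and {O}.
No further refinement is possible. Final partition (6 blocks): {G} | {C,D,H,P,R} | {I,Z} | {A,W} | {E,T} | {O}.
P and C lie in the same block of the stable partition, so they are equivalent — no string distinguishes them.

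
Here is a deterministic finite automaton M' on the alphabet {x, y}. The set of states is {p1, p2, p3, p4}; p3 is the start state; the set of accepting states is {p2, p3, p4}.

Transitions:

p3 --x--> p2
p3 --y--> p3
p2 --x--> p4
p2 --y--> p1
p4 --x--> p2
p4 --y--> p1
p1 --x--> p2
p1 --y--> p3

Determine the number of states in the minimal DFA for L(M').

Every state is reachable, so we keep all 4.
Initial partition by acceptance: {p2,p3,p4} | {p1}.
Split {p2,p3,p4} by δ(·,y) → {p2,p4} and {p3}.
Stable partition: {p2,p4} | {p1} | {p3} — 3 equivalence classes.

3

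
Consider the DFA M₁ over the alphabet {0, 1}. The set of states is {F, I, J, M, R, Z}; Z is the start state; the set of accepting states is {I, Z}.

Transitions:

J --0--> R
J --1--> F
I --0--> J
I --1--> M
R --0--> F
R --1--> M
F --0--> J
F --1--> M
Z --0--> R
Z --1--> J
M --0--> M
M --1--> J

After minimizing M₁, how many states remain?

2

Reachable states from the start: {F,J,M,R,Z}. Unreachable: {I} — drop them.
P0 = {Z} | {F,J,M,R}.
The partition is now stable with 2 blocks: {Z} | {F,J,M,R}.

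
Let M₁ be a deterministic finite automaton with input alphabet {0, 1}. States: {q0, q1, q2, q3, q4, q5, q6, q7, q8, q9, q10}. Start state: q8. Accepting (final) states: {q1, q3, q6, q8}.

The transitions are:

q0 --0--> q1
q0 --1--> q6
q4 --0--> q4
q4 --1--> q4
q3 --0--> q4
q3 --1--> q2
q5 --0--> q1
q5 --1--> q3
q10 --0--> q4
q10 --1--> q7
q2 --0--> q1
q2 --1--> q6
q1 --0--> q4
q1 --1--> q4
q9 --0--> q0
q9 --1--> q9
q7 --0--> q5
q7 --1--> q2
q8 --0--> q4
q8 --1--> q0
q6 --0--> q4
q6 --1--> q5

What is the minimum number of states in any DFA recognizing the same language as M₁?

4

First remove the unreachable states {q7,q9,q10}; 8 states remain.
Start with accepting vs non-accepting: {q1,q3,q6,q8} | {q0,q2,q4,q5}.
Split {q0,q2,q4,q5} by δ(·,0) → {q0,q2,q5} and {q4}.
On input 1, block {q1,q3,q6,q8} splits into {q3,q6,q8} and {q1}.
The partition is now stable with 4 blocks: {q3,q6,q8} | {q0,q2,q5} | {q4} | {q1}.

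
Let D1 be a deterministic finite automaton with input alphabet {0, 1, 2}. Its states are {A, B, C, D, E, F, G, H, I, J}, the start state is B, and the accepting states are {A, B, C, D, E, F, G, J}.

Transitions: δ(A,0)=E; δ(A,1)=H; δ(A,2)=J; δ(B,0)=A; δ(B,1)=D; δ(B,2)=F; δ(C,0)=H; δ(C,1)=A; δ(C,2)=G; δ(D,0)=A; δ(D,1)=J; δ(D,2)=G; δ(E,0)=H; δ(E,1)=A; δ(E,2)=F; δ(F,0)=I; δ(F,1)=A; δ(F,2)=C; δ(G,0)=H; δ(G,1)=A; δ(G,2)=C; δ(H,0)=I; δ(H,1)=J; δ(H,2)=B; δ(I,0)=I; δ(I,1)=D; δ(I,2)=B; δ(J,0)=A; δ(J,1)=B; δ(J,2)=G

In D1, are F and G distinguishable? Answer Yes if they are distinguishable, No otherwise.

All states are reachable from the start state.
Start with accepting vs non-accepting: {A,B,C,D,E,F,G,J} | {H,I}.
Refine {A,B,C,D,E,F,G,J} on symbol 0: members go to different blocks, giving {A,B,D,J} and {C,E,F,G}.
Split {A,B,D,J} by δ(·,0) → {B,D,J} and {A}.
The partition is now stable with 4 blocks: {B,D,J} | {H,I} | {C,E,F,G} | {A}.
F and G lie in the same block of the stable partition, so they are equivalent — no string distinguishes them.

No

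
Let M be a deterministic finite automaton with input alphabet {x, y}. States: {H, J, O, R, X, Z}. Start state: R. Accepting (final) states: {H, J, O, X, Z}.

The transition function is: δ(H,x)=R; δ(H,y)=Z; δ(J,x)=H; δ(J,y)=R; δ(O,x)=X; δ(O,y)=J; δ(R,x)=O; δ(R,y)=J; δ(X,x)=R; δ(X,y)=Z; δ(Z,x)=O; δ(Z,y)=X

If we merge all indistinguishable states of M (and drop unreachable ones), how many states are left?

5

Every state is reachable, so we keep all 6.
Initial partition by acceptance: {H,J,O,X,Z} | {R}.
Split {H,J,O,X,Z} by δ(·,x) → {J,O,Z} and {H,X}.
Split {J,O,Z} by δ(·,x) → {J,O} and {Z}.
On input y, block {J,O} splits into {O} and {J}.
The partition is now stable with 5 blocks: {O} | {R} | {H,X} | {Z} | {J}.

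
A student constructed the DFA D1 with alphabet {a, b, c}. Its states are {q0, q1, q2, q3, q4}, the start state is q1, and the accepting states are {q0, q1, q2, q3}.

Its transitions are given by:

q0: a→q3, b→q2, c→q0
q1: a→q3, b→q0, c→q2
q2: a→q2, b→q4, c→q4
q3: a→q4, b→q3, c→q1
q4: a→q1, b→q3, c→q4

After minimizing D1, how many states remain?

All states are reachable from the start state.
P0 = {q0,q1,q2,q3} | {q4}.
Split {q0,q1,q2,q3} by δ(·,a) → {q0,q1,q2} and {q3}.
Split {q0,q1,q2} by δ(·,a) → {q0,q1} and {q2}.
On input b, block {q0,q1} splits into {q0} and {q1}.
No further refinement is possible. Final partition (5 blocks): {q0} | {q4} | {q3} | {q2} | {q1}.

5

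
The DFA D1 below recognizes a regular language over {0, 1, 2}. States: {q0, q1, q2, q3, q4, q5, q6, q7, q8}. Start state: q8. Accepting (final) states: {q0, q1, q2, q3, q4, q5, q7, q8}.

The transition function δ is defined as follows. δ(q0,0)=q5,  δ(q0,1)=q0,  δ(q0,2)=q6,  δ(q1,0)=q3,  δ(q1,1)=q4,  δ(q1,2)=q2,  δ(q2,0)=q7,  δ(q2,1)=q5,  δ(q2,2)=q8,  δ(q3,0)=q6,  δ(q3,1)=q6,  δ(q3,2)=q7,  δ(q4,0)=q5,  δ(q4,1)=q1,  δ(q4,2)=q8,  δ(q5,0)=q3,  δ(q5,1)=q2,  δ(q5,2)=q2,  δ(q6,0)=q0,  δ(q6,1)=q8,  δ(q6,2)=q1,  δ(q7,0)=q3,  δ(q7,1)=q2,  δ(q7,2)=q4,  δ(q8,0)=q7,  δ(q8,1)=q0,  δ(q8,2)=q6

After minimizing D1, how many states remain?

5

All states are reachable from the start state.
Start with accepting vs non-accepting: {q0,q1,q2,q3,q4,q5,q7,q8} | {q6}.
Split {q0,q1,q2,q3,q4,q5,q7,q8} by δ(·,0) → {q0,q1,q2,q4,q5,q7,q8} and {q3}.
On input 0, block {q0,q1,q2,q4,q5,q7,q8} splits into {q0,q2,q4,q8} and {q1,q5,q7}.
Split {q0,q2,q4,q8} by δ(·,1) → {q0,q8} and {q2,q4}.
Stable partition: {q0,q8} | {q6} | {q3} | {q1,q5,q7} | {q2,q4} — 5 equivalence classes.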